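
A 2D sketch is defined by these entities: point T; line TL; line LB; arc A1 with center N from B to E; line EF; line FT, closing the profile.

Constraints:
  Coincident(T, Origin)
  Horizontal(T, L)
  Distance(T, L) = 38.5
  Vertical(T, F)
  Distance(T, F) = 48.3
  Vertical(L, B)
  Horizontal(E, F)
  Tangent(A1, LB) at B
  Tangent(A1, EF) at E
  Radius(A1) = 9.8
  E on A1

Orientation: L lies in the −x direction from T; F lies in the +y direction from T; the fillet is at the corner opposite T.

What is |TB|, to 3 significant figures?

54.4

T is at the origin; TL is horizontal with |TL| = 38.5 and L on the −x side, so L = (-38.5, 0.00). TF is vertical with |TF| = 48.3 and F on the +y side, so F = (0.00, 48.3). The virtual corner opposite T is at (-38.5, 48.3). Since A1 is tangent to LB there, NB ⟂ LB and the tangent condition forces NE to be normal to EF, with radius 9.8, so the center N sits 9.8 in from both sides at N = (-28.7, 38.5). That places the tangent points at B = (-38.5, 38.5) on LB and E = (-28.7, 48.3) on EF. Then |TB| = |B − T| = 54.4.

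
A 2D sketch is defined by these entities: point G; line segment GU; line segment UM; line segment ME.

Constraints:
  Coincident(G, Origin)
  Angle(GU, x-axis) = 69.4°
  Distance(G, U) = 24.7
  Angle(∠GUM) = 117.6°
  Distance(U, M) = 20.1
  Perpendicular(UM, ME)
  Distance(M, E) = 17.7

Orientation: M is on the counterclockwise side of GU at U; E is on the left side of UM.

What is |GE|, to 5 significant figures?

31.820

∠GUM = 117.6°, so UM runs at 69.4° + (180° − 117.6°) = 131.80° from the x-axis; with |UM| = 20.1, M = U + 20.1·(cos 131.80°, sin 131.80°) = (-4.7068, 38.105). UM ⟂ ME; with |ME| = 17.7 on the left of UM, E = M + 17.7·(-0.74548, -0.66653) = (-17.902, 26.307). Then |GE| = |E − G| = 31.820.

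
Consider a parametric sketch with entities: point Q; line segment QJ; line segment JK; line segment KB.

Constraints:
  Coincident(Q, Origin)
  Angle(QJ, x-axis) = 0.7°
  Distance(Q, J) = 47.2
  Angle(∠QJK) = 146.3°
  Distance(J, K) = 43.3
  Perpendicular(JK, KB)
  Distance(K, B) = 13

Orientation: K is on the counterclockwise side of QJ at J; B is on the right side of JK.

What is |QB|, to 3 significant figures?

91.4

Q is at the origin; QJ runs at 0.7° with length 47.2, so J = 47.2·(cos 0.7°, sin 0.7°) = (47.2, 0.577). ∠QJK = 146.3°, so JK runs at 0.7° + (180° − 146.3°) = 34.4° from the x-axis; with |JK| = 43.3, K = J + 43.3·(cos 34.4°, sin 34.4°) = (82.9, 25.0). The perpendicularity gives KB at right angles to JK; with |KB| = 13.0 on the right of JK, B = K + 13.0·(0.565, -0.825) = (90.3, 14.3). Then |QB| = |B − Q| = 91.4.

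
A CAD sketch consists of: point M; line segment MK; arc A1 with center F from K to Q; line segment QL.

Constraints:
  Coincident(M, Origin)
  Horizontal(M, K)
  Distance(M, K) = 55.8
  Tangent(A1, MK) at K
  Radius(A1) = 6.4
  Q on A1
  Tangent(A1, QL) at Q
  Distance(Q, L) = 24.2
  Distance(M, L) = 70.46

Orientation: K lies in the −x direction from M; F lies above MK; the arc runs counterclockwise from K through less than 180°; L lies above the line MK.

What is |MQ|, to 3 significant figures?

51.4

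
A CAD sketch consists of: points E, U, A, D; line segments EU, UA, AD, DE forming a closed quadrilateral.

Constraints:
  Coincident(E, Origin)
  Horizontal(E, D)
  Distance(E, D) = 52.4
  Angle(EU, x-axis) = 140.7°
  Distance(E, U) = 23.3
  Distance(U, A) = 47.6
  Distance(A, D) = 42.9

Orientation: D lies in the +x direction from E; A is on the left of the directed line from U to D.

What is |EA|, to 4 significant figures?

42.28

Checks: EU at 140.7° ✓; |UA| = 47.60 ✓; |AD| = 42.90 ✓.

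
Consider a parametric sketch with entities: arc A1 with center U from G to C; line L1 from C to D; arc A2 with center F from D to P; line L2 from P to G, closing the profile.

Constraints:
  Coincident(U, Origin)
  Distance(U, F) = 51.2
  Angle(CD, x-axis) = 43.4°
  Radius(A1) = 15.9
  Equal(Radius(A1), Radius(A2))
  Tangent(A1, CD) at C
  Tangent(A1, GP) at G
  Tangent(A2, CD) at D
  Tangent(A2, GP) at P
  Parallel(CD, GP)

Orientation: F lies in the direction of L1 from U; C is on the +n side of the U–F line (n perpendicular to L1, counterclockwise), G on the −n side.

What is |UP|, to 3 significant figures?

53.6

Tangency of A1 to both parallel lines with radius 15.9 puts C and G at U ± 15.9·n: C = (-10.9, 11.6), G = (10.9, -11.6). Equal radii place D and P the same way about F: D = F + 15.9·n = (26.3, 46.7), P = F − 15.9·n = (48.1, 23.6). Then |UP| = |P − U| = 53.6.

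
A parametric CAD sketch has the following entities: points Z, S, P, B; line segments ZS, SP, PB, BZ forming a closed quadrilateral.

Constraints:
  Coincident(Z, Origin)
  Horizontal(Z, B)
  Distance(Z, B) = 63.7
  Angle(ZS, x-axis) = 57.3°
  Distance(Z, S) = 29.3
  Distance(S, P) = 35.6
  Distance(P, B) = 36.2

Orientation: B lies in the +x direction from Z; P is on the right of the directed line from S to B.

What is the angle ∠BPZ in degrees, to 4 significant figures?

149.5°

Checks: |SP| = 35.60 ✓; |PB| = 36.20 ✓.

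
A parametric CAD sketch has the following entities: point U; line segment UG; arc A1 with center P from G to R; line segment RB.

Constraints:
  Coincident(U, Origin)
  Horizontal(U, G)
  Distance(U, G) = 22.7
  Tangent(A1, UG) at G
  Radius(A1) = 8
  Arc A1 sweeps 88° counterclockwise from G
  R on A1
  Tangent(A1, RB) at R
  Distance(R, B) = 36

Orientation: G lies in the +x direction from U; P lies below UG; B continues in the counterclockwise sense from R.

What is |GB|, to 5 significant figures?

44.667

On A1, G sits at bearing 90° from P; an 88° counterclockwise sweep puts R at bearing 178°, so R = P + 8.0·(cos 178°, sin 178°) = (14.705, -7.7208). Tangency of A1 to RB means the radius PR is perpendicular to RB, so RB runs along (−sin 178°, cos 178°); with |RB| = 36.0, B = (13.448, -43.699). Then |GB| = |B − G| = 44.667.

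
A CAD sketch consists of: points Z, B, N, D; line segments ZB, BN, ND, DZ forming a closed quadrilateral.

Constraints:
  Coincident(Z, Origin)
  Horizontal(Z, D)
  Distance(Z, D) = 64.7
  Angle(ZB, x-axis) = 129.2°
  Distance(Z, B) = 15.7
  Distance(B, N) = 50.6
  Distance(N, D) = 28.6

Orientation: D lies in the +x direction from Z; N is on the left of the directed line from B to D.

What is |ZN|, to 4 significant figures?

43.39

Z is at the origin; Z and D share the same y with |ZD| = 64.7 and D in +x, so D = (64.7, 0). ZB runs at 129.2° with |ZB| = 15.7, so B = (-9.923, 12.17). N is determined by |BN| = 50.6 and |ND| = 28.6 together: it lies at the intersection of circle(B, 50.6) and circle(D, 28.6). With |BD| = 75.61, the foot of the radical line on BD is 49.33 from B and the perpendicular offset is √(50.6² − 49.33²) = 11.28. Taking the left-of-BD solution: N = (40.58, 15.36).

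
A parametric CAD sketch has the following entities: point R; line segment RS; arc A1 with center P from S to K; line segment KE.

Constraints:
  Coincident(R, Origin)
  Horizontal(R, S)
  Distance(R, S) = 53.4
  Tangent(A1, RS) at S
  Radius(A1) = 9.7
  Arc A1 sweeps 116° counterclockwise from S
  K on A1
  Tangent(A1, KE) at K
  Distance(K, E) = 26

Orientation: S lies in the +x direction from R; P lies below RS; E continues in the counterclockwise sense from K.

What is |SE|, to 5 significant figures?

37.417

R is at the origin; RS is horizontal with |RS| = 53.4 and S on the +x side, so S = (53.400, 0.0000). Tangency of A1 to RS means the radius PS is perpendicular to RS, so P = S + (0, -9.7) = (53.400, -9.7000). On A1, S sits at bearing 90° from P; a 116° counterclockwise sweep puts K at bearing 206°, so K = P + 9.7·(cos 206°, sin 206°) = (44.682, -13.952). A1 meets KE tangentially, so PK is at right angles to KE, so KE runs along (−sin 206°, cos 206°); with |KE| = 26.0, E = (56.079, -37.321). Then |SE| = |E − S| = 37.417.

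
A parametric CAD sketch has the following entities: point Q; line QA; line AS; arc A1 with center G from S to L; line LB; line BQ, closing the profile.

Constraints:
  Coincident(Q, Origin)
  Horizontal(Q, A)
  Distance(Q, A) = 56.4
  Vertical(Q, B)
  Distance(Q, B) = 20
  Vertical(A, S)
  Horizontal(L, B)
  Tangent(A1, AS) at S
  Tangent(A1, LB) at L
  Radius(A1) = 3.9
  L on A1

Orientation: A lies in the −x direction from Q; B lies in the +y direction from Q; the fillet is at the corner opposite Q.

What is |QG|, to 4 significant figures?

54.91

Q is at the origin; Q and A share the same y with |QA| = 56.4 and A on the −x side, so A = (-56.40, 0.000). QB is vertical with |QB| = 20.0 and B on the +y side, so B = (0.000, 20.00). The virtual corner opposite Q is at (-56.40, 20.00). Tangency of A1 to AS means the radius GS is perpendicular to AS and A1 meets LB tangentially, so GL is at right angles to LB, with radius 3.9, so the center G sits 3.9 in from both sides at G = (-52.50, 16.10). Then |QG| = |G − Q| = 54.91.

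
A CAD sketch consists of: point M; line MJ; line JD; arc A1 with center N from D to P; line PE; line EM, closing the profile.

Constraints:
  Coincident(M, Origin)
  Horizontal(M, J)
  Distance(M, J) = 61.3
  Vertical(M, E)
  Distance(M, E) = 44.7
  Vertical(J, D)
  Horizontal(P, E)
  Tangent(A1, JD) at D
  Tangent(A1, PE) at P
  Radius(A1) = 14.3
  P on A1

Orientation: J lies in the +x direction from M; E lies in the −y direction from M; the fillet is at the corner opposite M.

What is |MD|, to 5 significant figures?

68.424

M is at the origin; M and J share the same y with |MJ| = 61.3 and J on the +x side, so J = (61.300, 0.0000). ME is vertical with |ME| = 44.7 and E on the −y side, so E = (0.0000, -44.700). The virtual corner opposite M is at (61.300, -44.700). A1 meets JD tangentially, so ND is at right angles to JD and since A1 is tangent to PE there, NP ⟂ PE, with radius 14.3, so the center N sits 14.3 in from both sides at N = (47.000, -30.400). That places the tangent points at D = (61.300, -30.400) on JD and P = (47.000, -44.700) on PE. Then |MD| = |D − M| = 68.424.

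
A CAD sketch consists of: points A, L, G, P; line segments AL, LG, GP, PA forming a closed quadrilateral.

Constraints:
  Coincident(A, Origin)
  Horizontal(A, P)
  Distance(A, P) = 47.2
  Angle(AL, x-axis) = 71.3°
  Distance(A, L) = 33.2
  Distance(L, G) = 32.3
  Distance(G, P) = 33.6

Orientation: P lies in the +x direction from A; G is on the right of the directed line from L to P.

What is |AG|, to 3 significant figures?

13.6

Checks: |LG| = 32.30 ✓; |GP| = 33.60 ✓.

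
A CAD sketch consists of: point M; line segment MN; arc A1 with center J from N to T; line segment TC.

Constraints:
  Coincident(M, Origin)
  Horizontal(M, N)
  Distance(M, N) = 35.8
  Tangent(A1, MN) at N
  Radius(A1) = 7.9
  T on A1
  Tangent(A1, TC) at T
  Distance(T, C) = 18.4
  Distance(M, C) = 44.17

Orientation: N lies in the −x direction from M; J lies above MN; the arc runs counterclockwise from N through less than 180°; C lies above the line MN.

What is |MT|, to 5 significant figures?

30.191

Checks: M = (0.00, 0.00) ✓; ∠(JN, NM) = 90.00° ✓; |JT| = 7.900 ✓; ∠(JT, TC) = 90.00° ✓; |TC| = 18.40 ✓; |MC| = 44.17 ✓.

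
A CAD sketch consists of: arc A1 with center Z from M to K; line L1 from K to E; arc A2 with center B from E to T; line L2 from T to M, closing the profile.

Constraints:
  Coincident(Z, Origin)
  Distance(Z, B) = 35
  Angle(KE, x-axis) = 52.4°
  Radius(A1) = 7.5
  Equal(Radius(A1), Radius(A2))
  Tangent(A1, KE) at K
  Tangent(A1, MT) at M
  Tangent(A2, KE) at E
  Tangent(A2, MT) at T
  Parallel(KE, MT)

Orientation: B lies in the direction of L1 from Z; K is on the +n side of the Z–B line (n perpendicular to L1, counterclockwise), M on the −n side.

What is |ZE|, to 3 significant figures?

35.8

The slot axis is L1's direction at 52.4°, so u = (cos 52.4°, sin 52.4°) = (0.610, 0.792) and n = (−sin 52.4°, cos 52.4°) = (-0.792, 0.610). Z is at the origin and B lies 35.0 along u from Z, so B = 35.0·u = (21.4, 27.7). Tangency of A1 to both parallel lines with radius 7.5 puts K and M at Z ± 7.5·n: K = (-5.94, 4.58), M = (5.94, -4.58). Equal radii place E and T the same way about B: E = B + 7.5·n = (15.4, 32.3), T = B − 7.5·n = (27.3, 23.2). Then |ZE| = |E − Z| = 35.8.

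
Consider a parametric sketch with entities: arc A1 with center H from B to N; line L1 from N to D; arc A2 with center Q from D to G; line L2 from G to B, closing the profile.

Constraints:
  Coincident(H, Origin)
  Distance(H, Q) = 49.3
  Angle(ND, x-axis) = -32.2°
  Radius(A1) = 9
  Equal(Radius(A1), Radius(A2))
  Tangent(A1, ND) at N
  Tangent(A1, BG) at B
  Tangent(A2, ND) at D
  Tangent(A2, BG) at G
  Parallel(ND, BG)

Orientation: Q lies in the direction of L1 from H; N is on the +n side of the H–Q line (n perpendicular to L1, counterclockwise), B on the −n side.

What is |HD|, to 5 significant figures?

50.115

The slot axis is L1's direction at -32.2°, so u = (cos -32.2°, sin -32.2°) = (0.84619, -0.53288) and n = (−sin -32.2°, cos -32.2°) = (0.53288, 0.84619). H is at the origin and Q lies 49.3 along u from H, so Q = 49.3·u = (41.717, -26.271). Tangency of A1 to both parallel lines with radius 9.0 puts N and B at H ± 9.0·n: N = (4.7959, 7.6157), B = (-4.7959, -7.6157). Equal radii place D and G the same way about Q: D = Q + 9.0·n = (46.513, -18.655), G = Q − 9.0·n = (36.921, -33.887). Then |HD| = |D − H| = 50.115.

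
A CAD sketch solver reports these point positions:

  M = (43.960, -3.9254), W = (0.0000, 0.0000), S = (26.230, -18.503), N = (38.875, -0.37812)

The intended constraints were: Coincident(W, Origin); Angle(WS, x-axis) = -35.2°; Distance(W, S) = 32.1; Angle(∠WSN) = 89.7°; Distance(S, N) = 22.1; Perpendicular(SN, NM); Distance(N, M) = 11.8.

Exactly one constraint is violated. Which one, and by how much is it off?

Distance(N, M) = 11.8 — off by 5.60.

W = (0.00, 0.00) ✓; WS at -35.20° ✓; |WS| = 32.10 ✓; ∠WSN = 89.70° ✓; |SN| = 22.10 ✓; ∠(SN, NM) = 90.00° ✓; |NM| = 6.200 ✗.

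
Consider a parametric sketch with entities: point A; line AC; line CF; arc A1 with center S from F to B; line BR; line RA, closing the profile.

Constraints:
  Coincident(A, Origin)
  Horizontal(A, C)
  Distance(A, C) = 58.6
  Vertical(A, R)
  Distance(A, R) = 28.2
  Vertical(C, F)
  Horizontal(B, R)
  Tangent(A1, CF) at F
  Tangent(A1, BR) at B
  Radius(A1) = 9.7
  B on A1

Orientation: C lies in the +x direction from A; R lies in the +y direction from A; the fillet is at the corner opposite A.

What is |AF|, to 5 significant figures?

61.451

The virtual corner opposite A is at (58.600, 28.200). The tangent condition forces SF to be normal to CF and since A1 is tangent to BR there, SB ⟂ BR, with radius 9.7, so the center S sits 9.7 in from both sides at S = (48.900, 18.500). That places the tangent points at F = (58.600, 18.500) on CF and B = (48.900, 28.200) on BR. Then |AF| = |F − A| = 61.451.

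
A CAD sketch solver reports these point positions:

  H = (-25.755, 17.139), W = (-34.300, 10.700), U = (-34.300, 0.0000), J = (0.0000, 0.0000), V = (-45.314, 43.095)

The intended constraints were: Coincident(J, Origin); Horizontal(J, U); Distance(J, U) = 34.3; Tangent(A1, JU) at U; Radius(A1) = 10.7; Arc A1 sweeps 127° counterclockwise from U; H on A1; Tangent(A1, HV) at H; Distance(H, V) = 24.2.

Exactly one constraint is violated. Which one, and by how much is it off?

Distance(H, V) = 24.2 — off by 8.30.

J = (0.00, 0.00) ✓; J.y = 0.00, U.y = 0.00 ✓; |JU| = 34.30 ✓; ∠(WU, UJ) = 90.00° ✓; |WU| = 10.70 ✓; bearing(W→H) − bearing(W→U) = 127.0° ✓; |WH| = 10.70 ✓; ∠(WH, HV) = 90.00° ✓; |HV| = 32.50 ✗.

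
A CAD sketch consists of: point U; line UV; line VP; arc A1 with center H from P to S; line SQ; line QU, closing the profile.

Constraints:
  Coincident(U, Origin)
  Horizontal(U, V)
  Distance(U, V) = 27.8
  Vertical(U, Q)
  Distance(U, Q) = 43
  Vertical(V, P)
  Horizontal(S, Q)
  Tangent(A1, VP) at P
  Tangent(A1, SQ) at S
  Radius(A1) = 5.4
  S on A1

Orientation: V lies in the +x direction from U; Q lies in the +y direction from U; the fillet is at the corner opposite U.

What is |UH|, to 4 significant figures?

43.77

UQ is vertical with |UQ| = 43.0 and Q on the +y side, so Q = (0.000, 43.00). The virtual corner opposite U is at (27.80, 43.00). Since A1 is tangent to VP there, HP ⟂ VP and since A1 is tangent to SQ there, HS ⟂ SQ, with radius 5.4, so the center H sits 5.4 in from both sides at H = (22.40, 37.60). Then |UH| = |H − U| = 43.77.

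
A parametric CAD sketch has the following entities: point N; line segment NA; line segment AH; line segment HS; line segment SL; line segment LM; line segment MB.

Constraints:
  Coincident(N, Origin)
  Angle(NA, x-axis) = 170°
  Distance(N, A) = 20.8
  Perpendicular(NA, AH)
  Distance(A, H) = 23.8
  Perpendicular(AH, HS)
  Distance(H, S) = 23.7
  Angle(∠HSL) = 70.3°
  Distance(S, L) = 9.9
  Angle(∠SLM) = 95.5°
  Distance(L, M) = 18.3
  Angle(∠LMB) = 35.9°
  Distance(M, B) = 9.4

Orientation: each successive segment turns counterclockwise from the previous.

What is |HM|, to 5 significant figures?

5.4970

N is at the origin; NA runs at 170.0° with length 20.8, so A = (-20.484, 3.6119). The perpendicularity gives AH at right angles to NA, so AH runs at -100.00°; with |AH| = 23.8, H = (-24.617, -19.827). The perpendicularity gives HS at right angles to AH, so HS runs at -10.000°; with |HS| = 23.7, S = (-1.2769, -23.942). ∠HSL = 70.3° gives SL at 99.700° from the x-axis; with |SL| = 9.9, L = (-2.9449, -14.184). ∠SLM = 95.5° gives LM at -175.80° from the x-axis; with |LM| = 18.3, M = (-21.196, -15.524). Then |HM| = |M − H| = 5.4970.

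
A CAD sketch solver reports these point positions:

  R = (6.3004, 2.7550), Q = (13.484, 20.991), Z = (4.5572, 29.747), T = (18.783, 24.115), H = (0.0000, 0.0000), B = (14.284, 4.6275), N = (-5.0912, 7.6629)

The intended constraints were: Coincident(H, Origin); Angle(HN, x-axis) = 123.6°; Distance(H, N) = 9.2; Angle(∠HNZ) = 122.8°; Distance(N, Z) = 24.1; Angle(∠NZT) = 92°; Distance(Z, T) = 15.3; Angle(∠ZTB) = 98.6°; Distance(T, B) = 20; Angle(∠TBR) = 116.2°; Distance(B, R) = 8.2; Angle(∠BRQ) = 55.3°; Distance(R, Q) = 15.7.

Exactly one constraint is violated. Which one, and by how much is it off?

Distance(R, Q) = 15.7 — off by 3.90.

H = (0.00, 0.00) ✓; HN at 123.6° ✓; |HN| = 9.200 ✓; ∠HNZ = 122.8° ✓; |NZ| = 24.10 ✓; ∠NZT = 92.00° ✓; |ZT| = 15.30 ✓; ∠ZTB = 98.60° ✓; |TB| = 20.00 ✓; ∠TBR = 116.2° ✓; |BR| = 8.200 ✓; ∠BRQ = 55.30° ✓; |RQ| = 19.60 ✗.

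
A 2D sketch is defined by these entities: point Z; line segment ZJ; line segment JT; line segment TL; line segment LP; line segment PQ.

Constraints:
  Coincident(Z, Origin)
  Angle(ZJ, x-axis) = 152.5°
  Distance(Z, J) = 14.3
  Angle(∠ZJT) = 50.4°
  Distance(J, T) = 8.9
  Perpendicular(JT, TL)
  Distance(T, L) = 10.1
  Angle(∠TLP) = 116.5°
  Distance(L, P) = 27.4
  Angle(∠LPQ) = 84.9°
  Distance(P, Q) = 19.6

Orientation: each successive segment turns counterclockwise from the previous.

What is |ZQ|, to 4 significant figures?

32.63

∠TLP = 116.5° gives LP at 75.60° from the x-axis; with |LP| = 27.4, P = (5.871, 26.56). ∠LPQ = 84.9° gives PQ at 170.7° from the x-axis; with |PQ| = 19.6, Q = (-13.47, 29.72). Then |ZQ| = |Q − Z| = 32.63.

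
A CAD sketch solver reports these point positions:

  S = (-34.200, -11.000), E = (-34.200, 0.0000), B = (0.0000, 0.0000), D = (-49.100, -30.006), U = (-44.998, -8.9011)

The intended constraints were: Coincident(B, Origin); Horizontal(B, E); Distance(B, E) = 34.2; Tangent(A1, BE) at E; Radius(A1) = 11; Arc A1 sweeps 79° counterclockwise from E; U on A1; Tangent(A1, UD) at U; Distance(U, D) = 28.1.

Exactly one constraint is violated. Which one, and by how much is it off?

Distance(U, D) = 28.1 — off by 6.60.

B = (0.00, 0.00) ✓; B.y = 0.00, E.y = 0.00 ✓; |BE| = 34.20 ✓; ∠(SE, EB) = 90.00° ✓; |SE| = 11.00 ✓; bearing(S→U) − bearing(S→E) = 79.00° ✓; |SU| = 11.00 ✓; ∠(SU, UD) = 90.00° ✓; |UD| = 21.50 ✗.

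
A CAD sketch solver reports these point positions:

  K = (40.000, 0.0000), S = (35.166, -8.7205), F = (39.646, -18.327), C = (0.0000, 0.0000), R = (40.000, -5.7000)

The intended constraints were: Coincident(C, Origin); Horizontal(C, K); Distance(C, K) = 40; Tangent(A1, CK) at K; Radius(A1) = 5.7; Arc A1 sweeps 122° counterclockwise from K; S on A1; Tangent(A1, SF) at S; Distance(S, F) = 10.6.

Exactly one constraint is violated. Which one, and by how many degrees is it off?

Tangent(A1, SF) at S — off by 7.00°.

C = (0.00, 0.00) ✓; C.y = 0.00, K.y = 0.00 ✓; |CK| = 40.00 ✓; ∠(RK, KC) = 90.00° ✓; |RK| = 5.700 ✓; bearing(R→S) − bearing(R→K) = 122.0° ✓; |RS| = 5.700 ✓; ∠(RS, SF) = 97.00° ✗; |SF| = 10.60 ✓.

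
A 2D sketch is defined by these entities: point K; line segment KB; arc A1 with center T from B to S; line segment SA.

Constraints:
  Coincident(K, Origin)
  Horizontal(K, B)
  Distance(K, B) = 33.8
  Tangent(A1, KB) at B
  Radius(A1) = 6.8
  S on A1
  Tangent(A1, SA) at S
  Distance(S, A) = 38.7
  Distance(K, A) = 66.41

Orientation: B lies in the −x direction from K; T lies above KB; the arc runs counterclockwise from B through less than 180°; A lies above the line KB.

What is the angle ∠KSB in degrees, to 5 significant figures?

95.590°

Checks: ∠(TB, BK) = 90.00° ✓; |TB| = 6.800 ✓; |TS| = 6.800 ✓; ∠(TS, SA) = 90.00° ✓; |SA| = 38.70 ✓; |KA| = 66.41 ✓.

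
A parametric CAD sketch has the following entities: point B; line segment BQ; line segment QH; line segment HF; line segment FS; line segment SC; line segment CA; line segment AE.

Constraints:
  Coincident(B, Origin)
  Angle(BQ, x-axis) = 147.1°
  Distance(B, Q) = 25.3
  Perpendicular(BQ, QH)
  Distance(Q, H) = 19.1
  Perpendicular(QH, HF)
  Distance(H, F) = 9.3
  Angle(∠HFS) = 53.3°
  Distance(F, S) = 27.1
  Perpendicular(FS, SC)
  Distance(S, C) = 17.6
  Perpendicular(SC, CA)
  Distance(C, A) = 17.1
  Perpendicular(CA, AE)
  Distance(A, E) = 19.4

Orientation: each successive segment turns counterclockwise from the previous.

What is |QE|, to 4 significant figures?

11.08

SC is perpendicular to CA, so CA runs at -86.20°; with |CA| = 17.1, A = (-42.03, 1.466). CA is perpendicular to AE, so AE runs at 3.800°; with |AE| = 19.4, E = (-22.68, 2.751). Then |QE| = |E − Q| = 11.08.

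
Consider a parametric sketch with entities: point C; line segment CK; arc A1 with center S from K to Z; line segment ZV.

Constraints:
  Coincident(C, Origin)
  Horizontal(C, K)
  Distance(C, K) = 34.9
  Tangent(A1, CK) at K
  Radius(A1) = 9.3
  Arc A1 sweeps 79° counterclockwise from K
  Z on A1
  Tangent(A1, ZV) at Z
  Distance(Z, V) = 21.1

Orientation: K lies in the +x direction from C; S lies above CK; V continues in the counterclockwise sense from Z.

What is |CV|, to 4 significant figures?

55.74

C is at the origin; C and K share the same y with |CK| = 34.9 and K on the +x side, so K = (34.90, 0.000). A1 meets CK tangentially, so SK is at right angles to CK, so S = K + (0, 9.3) = (34.90, 9.300). On A1, K sits at bearing -90° from S; a 79° counterclockwise sweep puts Z at bearing -11°, so Z = S + 9.3·(cos -11°, sin -11°) = (44.03, 7.525). Since A1 is tangent to ZV there, SZ ⟂ ZV, so ZV runs along (−sin -11°, cos -11°); with |ZV| = 21.1, V = (48.06, 28.24). Then |CV| = |V − C| = 55.74.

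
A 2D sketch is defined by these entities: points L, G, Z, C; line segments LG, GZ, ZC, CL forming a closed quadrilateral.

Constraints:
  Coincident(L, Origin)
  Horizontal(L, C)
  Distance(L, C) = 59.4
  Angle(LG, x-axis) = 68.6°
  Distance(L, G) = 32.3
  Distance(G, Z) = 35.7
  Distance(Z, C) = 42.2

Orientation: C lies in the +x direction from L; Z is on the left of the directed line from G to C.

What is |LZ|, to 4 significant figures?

61.03

Checks: |GZ| = 35.70 ✓; |ZC| = 42.20 ✓.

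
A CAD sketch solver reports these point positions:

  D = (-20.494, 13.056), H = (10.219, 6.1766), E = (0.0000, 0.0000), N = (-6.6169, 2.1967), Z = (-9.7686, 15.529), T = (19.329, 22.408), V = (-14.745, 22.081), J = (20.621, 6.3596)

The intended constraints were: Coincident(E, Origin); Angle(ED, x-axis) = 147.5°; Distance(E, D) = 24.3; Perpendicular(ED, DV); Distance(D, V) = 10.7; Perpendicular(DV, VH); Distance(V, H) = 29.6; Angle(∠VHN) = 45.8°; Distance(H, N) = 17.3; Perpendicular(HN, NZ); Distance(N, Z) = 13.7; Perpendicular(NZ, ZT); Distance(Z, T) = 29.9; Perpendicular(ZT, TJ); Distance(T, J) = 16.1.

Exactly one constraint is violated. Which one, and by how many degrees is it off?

Perpendicular(ZT, TJ) — off by 8.70°.

E = (0.00, 0.00) ✓; ED at 147.5° ✓; |ED| = 24.30 ✓; ∠(ED, DV) = 90.00° ✓; |DV| = 10.70 ✓; ∠(DV, VH) = 90.00° ✓; |VH| = 29.60 ✓; ∠VHN = 45.80° ✓; |HN| = 17.30 ✓; ∠(HN, NZ) = 90.00° ✓; |NZ| = 13.70 ✓; ∠(NZ, ZT) = 90.00° ✓; |ZT| = 29.90 ✓; ∠(ZT, TJ) = 98.70° ✗; |TJ| = 16.10 ✓.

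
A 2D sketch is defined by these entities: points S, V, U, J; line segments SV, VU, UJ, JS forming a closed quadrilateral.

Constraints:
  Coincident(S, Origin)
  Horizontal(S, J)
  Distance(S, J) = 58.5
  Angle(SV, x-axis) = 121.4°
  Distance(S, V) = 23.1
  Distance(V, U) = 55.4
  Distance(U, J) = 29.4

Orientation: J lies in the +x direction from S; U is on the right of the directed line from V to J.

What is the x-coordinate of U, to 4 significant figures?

32.35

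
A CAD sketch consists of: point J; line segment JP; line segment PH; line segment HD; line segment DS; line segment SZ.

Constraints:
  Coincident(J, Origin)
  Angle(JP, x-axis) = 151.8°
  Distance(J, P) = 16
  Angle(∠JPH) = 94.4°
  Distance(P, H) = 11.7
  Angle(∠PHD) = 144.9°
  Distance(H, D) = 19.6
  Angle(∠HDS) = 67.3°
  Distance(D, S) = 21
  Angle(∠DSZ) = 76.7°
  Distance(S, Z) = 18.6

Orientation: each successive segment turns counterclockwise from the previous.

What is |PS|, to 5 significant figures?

24.572

∠PHD = 144.9° gives HD at -87.500° from the x-axis; with |HD| = 19.6, D = (-19.550, -21.877). ∠HDS = 67.3° gives DS at 25.200° from the x-axis; with |DS| = 21.0, S = (-0.54817, -12.936). Then |PS| = |S − P| = 24.572.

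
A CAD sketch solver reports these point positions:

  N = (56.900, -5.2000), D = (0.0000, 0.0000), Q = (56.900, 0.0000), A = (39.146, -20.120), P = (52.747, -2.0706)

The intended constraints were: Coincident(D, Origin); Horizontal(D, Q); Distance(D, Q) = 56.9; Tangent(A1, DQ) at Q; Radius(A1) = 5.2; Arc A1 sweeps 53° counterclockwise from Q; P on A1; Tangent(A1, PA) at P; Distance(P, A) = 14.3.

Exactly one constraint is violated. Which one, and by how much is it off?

Distance(P, A) = 14.3 — off by 8.30.

D = (0.00, 0.00) ✓; D.y = 0.00, Q.y = 0.00 ✓; |DQ| = 56.90 ✓; ∠(NQ, QD) = 90.00° ✓; |NQ| = 5.200 ✓; bearing(N→P) − bearing(N→Q) = 53.00° ✓; |NP| = 5.200 ✓; ∠(NP, PA) = 90.00° ✓; |PA| = 22.60 ✗.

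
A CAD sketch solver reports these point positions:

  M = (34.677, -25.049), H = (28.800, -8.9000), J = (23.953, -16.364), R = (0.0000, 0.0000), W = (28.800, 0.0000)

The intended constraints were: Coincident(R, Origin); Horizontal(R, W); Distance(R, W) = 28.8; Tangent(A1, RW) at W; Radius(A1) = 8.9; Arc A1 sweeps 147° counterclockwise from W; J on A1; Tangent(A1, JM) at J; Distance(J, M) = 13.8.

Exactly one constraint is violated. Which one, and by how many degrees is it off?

Tangent(A1, JM) at J — off by 6.00°.

R = (0.00, 0.00) ✓; R.y = 0.00, W.y = 0.00 ✓; |RW| = 28.80 ✓; ∠(HW, WR) = 90.00° ✓; |HW| = 8.900 ✓; bearing(H→J) − bearing(H→W) = 147.0° ✓; |HJ| = 8.900 ✓; ∠(HJ, JM) = 96.00° ✗; |JM| = 13.80 ✓.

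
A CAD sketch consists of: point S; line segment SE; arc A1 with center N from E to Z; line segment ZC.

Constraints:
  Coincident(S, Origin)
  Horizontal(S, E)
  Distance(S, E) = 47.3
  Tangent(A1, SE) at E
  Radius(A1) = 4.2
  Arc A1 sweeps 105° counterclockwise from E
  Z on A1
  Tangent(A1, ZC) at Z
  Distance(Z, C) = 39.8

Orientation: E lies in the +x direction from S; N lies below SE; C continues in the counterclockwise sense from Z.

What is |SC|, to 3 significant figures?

69.1

S is at the origin; S and E share the same y with |SE| = 47.3 and E on the +x side, so E = (47.3, 0.00). Since A1 is tangent to SE there, NE ⟂ SE, so N = E + (0, -4.2) = (47.3, -4.20). On A1, E sits at bearing 90° from N; a 105° counterclockwise sweep puts Z at bearing 195°, so Z = N + 4.2·(cos 195°, sin 195°) = (43.2, -5.29). Tangency of A1 to ZC means the radius NZ is perpendicular to ZC, so ZC runs along (−sin 195°, cos 195°); with |ZC| = 39.8, C = (53.5, -43.7). Then |SC| = |C − S| = 69.1.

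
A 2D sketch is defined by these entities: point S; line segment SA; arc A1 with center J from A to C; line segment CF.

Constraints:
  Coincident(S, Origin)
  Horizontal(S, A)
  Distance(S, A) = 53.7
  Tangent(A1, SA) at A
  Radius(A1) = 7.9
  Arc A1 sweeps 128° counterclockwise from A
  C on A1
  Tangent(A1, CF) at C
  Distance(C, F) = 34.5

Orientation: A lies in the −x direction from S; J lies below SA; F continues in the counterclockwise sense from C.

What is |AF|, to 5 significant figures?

42.679

On A1, A sits at bearing 90° from J; a 128° counterclockwise sweep puts C at bearing 218°, so C = J + 7.9·(cos 218°, sin 218°) = (-59.925, -12.764). A1 meets CF tangentially, so JC is at right angles to CF, so CF runs along (−sin 218°, cos 218°); with |CF| = 34.5, F = (-38.685, -39.950). Then |AF| = |F − A| = 42.679.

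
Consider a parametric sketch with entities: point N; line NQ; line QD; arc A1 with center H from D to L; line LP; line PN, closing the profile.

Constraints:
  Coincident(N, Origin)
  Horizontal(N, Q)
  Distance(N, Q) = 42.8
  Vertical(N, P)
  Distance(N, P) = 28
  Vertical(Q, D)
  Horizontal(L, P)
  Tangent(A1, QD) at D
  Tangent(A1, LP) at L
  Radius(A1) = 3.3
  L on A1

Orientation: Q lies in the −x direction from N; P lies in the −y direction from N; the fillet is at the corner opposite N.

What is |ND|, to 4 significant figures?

49.42

N is at the origin; NQ is horizontal with |NQ| = 42.8 and Q on the −x side, so Q = (-42.80, 0.000). N and P share the same x with |NP| = 28.0 and P on the −y side, so P = (0.000, -28.00). The virtual corner opposite N is at (-42.80, -28.00). A1 meets QD tangentially, so HD is at right angles to QD and the tangent condition forces HL to be normal to LP, with radius 3.3, so the center H sits 3.3 in from both sides at H = (-39.50, -24.70). That places the tangent points at D = (-42.80, -24.70) on QD and L = (-39.50, -28.00) on LP. Then |ND| = |D − N| = 49.42.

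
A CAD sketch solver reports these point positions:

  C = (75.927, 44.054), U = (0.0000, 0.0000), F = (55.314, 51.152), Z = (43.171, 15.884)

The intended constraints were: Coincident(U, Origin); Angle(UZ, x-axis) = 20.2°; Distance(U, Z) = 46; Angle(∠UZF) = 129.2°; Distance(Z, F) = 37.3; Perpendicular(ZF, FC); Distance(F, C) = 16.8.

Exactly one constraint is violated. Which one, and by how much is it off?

Distance(F, C) = 16.8 — off by 5.00.

U = (0.00, 0.00) ✓; UZ at 20.20° ✓; |UZ| = 46.00 ✓; ∠UZF = 129.2° ✓; |ZF| = 37.30 ✓; ∠(ZF, FC) = 90.00° ✓; |FC| = 21.80 ✗.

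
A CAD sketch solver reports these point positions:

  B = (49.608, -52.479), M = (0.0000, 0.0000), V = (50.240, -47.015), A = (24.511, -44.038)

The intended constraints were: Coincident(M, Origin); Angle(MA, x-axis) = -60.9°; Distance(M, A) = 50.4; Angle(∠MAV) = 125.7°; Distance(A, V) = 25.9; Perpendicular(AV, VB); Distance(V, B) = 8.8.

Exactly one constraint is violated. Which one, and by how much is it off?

Distance(V, B) = 8.8 — off by 3.30.

M = (0.00, 0.00) ✓; MA at -60.90° ✓; |MA| = 50.40 ✓; ∠MAV = 125.7° ✓; |AV| = 25.90 ✓; ∠(AV, VB) = 90.00° ✓; |VB| = 5.500 ✗.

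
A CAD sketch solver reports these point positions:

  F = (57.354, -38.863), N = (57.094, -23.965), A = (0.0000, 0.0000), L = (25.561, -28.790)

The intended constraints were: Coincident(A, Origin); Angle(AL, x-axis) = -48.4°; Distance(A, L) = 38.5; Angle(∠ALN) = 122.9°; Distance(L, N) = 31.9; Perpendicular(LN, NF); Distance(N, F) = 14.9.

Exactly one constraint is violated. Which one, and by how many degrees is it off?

Perpendicular(LN, NF) — off by 7.70°.

A = (0.00, 0.00) ✓; AL at -48.40° ✓; |AL| = 38.50 ✓; ∠ALN = 122.9° ✓; |LN| = 31.90 ✓; ∠(LN, NF) = 97.70° ✗; |NF| = 14.90 ✓.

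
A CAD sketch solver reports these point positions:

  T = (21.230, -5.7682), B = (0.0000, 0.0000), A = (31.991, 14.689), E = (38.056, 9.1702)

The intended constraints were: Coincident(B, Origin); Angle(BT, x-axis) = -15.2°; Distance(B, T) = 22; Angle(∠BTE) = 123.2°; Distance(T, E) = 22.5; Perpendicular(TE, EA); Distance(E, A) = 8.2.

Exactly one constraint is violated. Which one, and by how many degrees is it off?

Perpendicular(TE, EA) — off by 6.10°.

B = (0.00, 0.00) ✓; BT at -15.20° ✓; |BT| = 22.00 ✓; ∠BTE = 123.2° ✓; |TE| = 22.50 ✓; ∠(TE, EA) = 96.10° ✗; |EA| = 8.200 ✓.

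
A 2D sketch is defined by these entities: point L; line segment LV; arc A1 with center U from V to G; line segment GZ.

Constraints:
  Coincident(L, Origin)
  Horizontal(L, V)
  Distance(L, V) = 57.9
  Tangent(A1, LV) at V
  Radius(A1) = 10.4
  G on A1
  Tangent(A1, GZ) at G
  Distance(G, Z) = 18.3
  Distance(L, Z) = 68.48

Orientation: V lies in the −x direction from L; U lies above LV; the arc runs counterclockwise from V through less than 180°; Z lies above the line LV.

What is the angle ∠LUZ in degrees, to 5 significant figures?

108.50°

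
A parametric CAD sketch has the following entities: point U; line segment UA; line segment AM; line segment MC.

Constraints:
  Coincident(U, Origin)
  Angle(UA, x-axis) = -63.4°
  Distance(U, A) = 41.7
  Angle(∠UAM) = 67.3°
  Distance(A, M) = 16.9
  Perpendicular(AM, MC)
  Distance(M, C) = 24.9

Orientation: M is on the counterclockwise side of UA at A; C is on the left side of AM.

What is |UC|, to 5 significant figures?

13.594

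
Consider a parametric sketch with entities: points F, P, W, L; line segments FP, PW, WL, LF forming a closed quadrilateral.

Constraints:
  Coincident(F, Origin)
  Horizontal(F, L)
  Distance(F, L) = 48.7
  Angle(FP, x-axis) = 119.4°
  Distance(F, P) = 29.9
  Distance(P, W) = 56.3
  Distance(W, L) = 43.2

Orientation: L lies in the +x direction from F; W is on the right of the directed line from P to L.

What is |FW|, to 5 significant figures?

26.405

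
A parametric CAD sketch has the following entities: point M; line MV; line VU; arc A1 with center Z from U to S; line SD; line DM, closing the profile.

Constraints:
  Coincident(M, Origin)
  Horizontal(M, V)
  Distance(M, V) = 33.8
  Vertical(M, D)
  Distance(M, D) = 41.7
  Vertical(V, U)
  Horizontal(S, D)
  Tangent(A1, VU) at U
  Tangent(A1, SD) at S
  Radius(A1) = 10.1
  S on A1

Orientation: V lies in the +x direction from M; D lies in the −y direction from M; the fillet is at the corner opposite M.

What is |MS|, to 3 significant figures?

48.0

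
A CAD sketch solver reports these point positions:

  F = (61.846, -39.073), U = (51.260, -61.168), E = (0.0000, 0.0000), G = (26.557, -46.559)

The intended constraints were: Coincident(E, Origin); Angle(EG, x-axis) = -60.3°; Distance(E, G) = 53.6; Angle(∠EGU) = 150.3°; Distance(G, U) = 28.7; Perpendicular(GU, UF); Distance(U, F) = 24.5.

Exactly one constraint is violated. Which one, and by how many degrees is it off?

Perpendicular(GU, UF) — off by 5.00°.

E = (0.00, 0.00) ✓; EG at -60.30° ✓; |EG| = 53.60 ✓; ∠EGU = 150.3° ✓; |GU| = 28.70 ✓; ∠(GU, UF) = 95.00° ✗; |UF| = 24.50 ✓.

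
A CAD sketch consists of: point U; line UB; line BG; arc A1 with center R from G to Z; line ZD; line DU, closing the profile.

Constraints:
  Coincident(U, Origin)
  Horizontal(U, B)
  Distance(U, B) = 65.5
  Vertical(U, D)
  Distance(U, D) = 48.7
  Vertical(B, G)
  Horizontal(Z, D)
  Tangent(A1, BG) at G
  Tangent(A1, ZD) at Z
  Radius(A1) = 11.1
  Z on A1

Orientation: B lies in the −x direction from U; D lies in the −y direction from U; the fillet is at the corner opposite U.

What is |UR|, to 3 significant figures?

66.1

UD is vertical with |UD| = 48.7 and D on the −y side, so D = (0.00, -48.7). The virtual corner opposite U is at (-65.5, -48.7). Since A1 is tangent to BG there, RG ⟂ BG and since A1 is tangent to ZD there, RZ ⟂ ZD, with radius 11.1, so the center R sits 11.1 in from both sides at R = (-54.4, -37.6). Then |UR| = |R − U| = 66.1.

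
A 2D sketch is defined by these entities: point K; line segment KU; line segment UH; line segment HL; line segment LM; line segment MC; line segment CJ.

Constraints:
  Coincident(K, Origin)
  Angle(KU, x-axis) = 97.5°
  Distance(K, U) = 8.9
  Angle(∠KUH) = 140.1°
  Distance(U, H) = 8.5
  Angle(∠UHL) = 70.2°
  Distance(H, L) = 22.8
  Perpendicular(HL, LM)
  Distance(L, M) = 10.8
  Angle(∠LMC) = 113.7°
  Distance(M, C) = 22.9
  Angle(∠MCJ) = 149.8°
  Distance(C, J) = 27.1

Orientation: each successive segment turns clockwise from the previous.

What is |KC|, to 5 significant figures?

11.522

K is at the origin; KU runs at 97.5° with length 8.9, so U = (-1.1617, 8.8239). ∠KUH = 140.1° gives UH at 57.600° from the x-axis; with |UH| = 8.5, H = (3.3928, 16.001). ∠UHL = 70.2° gives HL at -52.200° from the x-axis; with |HL| = 22.8, L = (17.367, -2.0149). HL is perpendicular to LM, so LM runs at -142.20°; with |LM| = 10.8, M = (8.8335, -8.6343). ∠LMC = 113.7° gives MC at 151.50° from the x-axis; with |MC| = 22.9, C = (-11.291, 2.2927). Then |KC| = |C − K| = 11.522.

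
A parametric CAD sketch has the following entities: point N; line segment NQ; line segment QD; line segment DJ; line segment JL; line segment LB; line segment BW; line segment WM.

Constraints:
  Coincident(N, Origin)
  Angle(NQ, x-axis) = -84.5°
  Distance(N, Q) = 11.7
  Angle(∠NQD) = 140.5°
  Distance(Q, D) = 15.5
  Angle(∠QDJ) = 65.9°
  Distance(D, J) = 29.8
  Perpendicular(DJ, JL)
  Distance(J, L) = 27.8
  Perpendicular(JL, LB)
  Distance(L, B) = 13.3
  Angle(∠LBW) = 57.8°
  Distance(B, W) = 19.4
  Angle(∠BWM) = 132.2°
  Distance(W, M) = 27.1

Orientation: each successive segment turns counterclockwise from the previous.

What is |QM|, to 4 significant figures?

47.78

N is at the origin; NQ runs at -84.5° with length 11.7, so Q = (1.121, -11.65). ∠NQD = 140.5° gives QD at -45.00° from the x-axis; with |QD| = 15.5, D = (12.08, -22.61). ∠QDJ = 65.9° gives DJ at 69.10° from the x-axis; with |DJ| = 29.8, J = (22.71, 5.233). DJ is perpendicular to JL, so JL runs at 159.1°; with |JL| = 27.8, L = (-3.259, 15.15). JL is perpendicular to LB, so LB runs at -110.9°; with |LB| = 13.3, B = (-8.003, 2.725). ∠LBW = 57.8° gives BW at 11.30° from the x-axis; with |BW| = 19.4, W = (11.02, 6.527). ∠BWM = 132.2° gives WM at 59.10° from the x-axis; with |WM| = 27.1, M = (24.94, 29.78). Then |QM| = |M − Q| = 47.78.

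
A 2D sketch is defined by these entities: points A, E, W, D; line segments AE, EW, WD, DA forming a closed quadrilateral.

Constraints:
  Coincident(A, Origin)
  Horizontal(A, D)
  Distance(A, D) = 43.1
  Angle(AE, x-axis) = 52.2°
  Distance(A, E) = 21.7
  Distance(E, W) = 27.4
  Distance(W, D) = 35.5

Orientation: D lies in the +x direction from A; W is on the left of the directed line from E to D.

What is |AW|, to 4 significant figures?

48.79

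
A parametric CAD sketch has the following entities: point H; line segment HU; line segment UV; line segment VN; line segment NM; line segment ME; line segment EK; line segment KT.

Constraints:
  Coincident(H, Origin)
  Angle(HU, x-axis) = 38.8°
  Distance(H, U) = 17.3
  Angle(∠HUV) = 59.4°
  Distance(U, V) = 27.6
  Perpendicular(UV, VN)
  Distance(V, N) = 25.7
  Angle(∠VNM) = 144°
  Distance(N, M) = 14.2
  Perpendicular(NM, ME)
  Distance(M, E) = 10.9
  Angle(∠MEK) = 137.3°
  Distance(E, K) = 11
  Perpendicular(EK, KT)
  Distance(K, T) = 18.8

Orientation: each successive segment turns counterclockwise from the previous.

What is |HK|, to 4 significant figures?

5.131

H is at the origin; HU runs at 38.8° with length 17.3, so U = (13.48, 10.84). ∠HUV = 59.4° gives UV at 159.4° from the x-axis; with |UV| = 27.6, V = (-12.35, 20.55). The perpendicularity gives VN at right angles to UV, so VN runs at -110.6°; with |VN| = 25.7, N = (-21.40, -3.506). ∠VNM = 144.0° gives NM at -74.60° from the x-axis; with |NM| = 14.2, M = (-17.62, -17.20). The perpendicularity gives ME at right angles to NM, so ME runs at 15.40°; with |ME| = 10.9, E = (-7.115, -14.30). ∠MEK = 137.3° gives EK at 58.10° from the x-axis; with |EK| = 11.0, K = (-1.303, -4.963). Then |HK| = |K − H| = 5.131.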